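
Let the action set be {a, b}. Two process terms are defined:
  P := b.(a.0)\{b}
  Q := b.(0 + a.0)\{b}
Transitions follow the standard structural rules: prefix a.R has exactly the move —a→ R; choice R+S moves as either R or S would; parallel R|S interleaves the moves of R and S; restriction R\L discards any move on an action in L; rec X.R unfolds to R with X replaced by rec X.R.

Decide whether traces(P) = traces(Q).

YES

Reachable graph of P (3 states):
  u0 = b.(a.0)\{b} :: =b=> u1
  u1 = (a.0)\{b} :: =a=> u2
  u2 = 0\{b} :: deadlocked
Reachable graph of Q (3 states):
  v0 = b.(0 + a.0)\{b} :: =b=> v1
  v1 = (0 + a.0)\{b} :: =a=> v2
  v2 = 0\{b} :: deadlocked
Coarsest stable partition (strong bisimilarity classes):
  B0 = {u0, v0}
  B1 = {u1, v1}
  B2 = {u2, v2}
u0 ∈ B0, v0 ∈ B0 → same block
Bisimilar ⇒ trace-equivalent.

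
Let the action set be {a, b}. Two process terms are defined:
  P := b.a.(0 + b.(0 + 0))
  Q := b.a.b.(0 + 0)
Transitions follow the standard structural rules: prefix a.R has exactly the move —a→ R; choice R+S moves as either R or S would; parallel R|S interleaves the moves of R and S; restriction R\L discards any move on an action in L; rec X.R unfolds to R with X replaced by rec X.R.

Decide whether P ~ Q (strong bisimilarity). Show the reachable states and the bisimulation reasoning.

Reachable graph of P (4 states):
  m0 = b.a.(0 + b.(0 + 0)) :: —b→ m1
  m1 = a.(0 + b.(0 + 0)) :: —a→ m2
  m2 = 0 + b.(0 + 0) :: —b→ m3
  m3 = 0 + 0 :: (no moves)
Reachable graph of Q (4 states):
  n0 = b.a.b.(0 + 0) :: —b→ n1
  n1 = a.b.(0 + 0) :: —a→ n2
  n2 = b.(0 + 0) :: —b→ n3
  n3 = 0 + 0 :: (no moves)
Coarsest stable partition (strong bisimilarity classes):
  B0 = {m0, n0}
  B1 = {m1, n1}
  B2 = {m2, n2}
  B3 = {m3, n3}
m0 ∈ B0, n0 ∈ B0 → same block

P ~ Q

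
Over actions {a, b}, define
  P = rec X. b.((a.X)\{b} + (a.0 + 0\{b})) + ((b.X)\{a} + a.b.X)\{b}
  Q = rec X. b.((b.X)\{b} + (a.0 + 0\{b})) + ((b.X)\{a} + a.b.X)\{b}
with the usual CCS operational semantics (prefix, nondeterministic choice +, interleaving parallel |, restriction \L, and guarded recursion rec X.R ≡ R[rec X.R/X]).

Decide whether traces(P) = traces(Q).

traces(P) ≠ traces(Q) — witness ⟨baa⟩

P's transition system — 6 states:
  u0 = rec X. b.((a.X)\{b} + (a.0 + 0\{b})) + ((b.X)\{a} + a.b.X)\{b} :: --a--▸ u1, --b--▸ u2
  u1 = (b.(rec X. b.((a.X)\{b} + (a.0 + 0\{b})) + ((b.X)\{a} + a.b.X)\{b}))\{b} :: stopped
  u2 = (a.(rec X. b.((a.X)\{b} + (a.0 + 0\{b})) + ((b.X)\{a} + a.b.X)\{b}))\{b} + (a.0 + 0\{b}) :: --a--▸ u3, --a--▸ u4
  u3 = (rec X. b.((a.X)\{b} + (a.0 + 0\{b})) + ((b.X)\{a} + a.b.X)\{b})\{b} :: --a--▸ u5
  u4 = 0 :: stopped
  u5 = (b.(rec X. b.((a.X)\{b} + (a.0 + 0\{b})) + ((b.X)\{a} + a.b.X)\{b}))\{b}\{b} :: stopped
Q's transition system — 4 states:
  v0 = rec X. b.((b.X)\{b} + (a.0 + 0\{b})) + ((b.X)\{a} + a.b.X)\{b} :: --a--▸ v1, --b--▸ v2
  v1 = (b.(rec X. b.((b.X)\{b} + (a.0 + 0\{b})) + ((b.X)\{a} + a.b.X)\{b}))\{b} :: stopped
  v2 = (b.(rec X. b.((b.X)\{b} + (a.0 + 0\{b})) + ((b.X)\{a} + a.b.X)\{b}))\{b} + (a.0 + 0\{b}) :: --a--▸ v3
  v3 = 0 :: stopped
Executing baa from P (initial set {u0}):
  step 1 (b): {u2}
  step 2 (a): {u3, u4}
  step 3 (a): {u5}
  P completes σ.
Executing baa from Q (initial set {v0}):
  step 1 (b): {v2}
  step 2 (a): {v3}
  step 3 (a): ∅  — Q cannot continue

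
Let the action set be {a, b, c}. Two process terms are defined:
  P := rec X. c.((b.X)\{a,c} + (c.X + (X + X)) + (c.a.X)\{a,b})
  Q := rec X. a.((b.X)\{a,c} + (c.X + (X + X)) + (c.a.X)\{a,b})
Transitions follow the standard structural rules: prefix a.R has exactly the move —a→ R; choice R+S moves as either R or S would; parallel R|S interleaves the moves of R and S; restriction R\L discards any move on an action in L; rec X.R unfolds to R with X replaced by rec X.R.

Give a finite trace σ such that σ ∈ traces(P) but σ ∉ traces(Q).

LTS(P): 4 reachable states
  m0 = rec X. c.((b.X)\{a,c} + (c.X + (X + X)) + (c.a.X)\{a,b}) ⊢ —c→ m1
  m1 = (b.(rec X. c.((b.X)\{a,c} + (c.X + (X + X)) + (c.a.X)\{a,b})))\{a,c} + (c.(rec X. c.((b.X)\{a,c} + (c.X + (X + X)) + (c.a.X)\{a,b})) + ((rec X. c.((b.X)\{a,c} + (c.X + (X + X)) + (c.a.X)\{a,b})) + (rec X. c.((b.X)\{a,c} + (c.X + (X + X)) + (c.a.X)\{a,b})))) + (c.a.(rec X. c.((b.X)\{a,c} + (c.X + (X + X)) + (c.a.X)\{a,b})))\{a,b} ⊢ —b→ m2, —c→ m0, —c→ m1, —c→ m3
  m2 = (rec X. c.((b.X)\{a,c} + (c.X + (X + X)) + (c.a.X)\{a,b}))\{a,c} ⊢ (no moves)
  m3 = (a.(rec X. c.((b.X)\{a,c} + (c.X + (X + X)) + (c.a.X)\{a,b})))\{a,b} ⊢ (no moves)
LTS(Q): 4 reachable states
  n0 = rec X. a.((b.X)\{a,c} + (c.X + (X + X)) + (c.a.X)\{a,b}) ⊢ —a→ n1
  n1 = (b.(rec X. a.((b.X)\{a,c} + (c.X + (X + X)) + (c.a.X)\{a,b})))\{a,c} + (c.(rec X. a.((b.X)\{a,c} + (c.X + (X + X)) + (c.a.X)\{a,b})) + ((rec X. a.((b.X)\{a,c} + (c.X + (X + X)) + (c.a.X)\{a,b})) + (rec X. a.((b.X)\{a,c} + (c.X + (X + X)) + (c.a.X)\{a,b})))) + (c.a.(rec X. a.((b.X)\{a,c} + (c.X + (X + X)) + (c.a.X)\{a,b})))\{a,b} ⊢ —a→ n1, —b→ n2, —c→ n0, —c→ n3
  n2 = (rec X. a.((b.X)\{a,c} + (c.X + (X + X)) + (c.a.X)\{a,b}))\{a,c} ⊢ (no moves)
  n3 = (a.(rec X. a.((b.X)\{a,c} + (c.X + (X + X)) + (c.a.X)\{a,b})))\{a,b} ⊢ (no moves)
Run σ = ⟨c⟩ on P: start {m0}
  [1] c ⇒ {m1}
  P completes σ.
Run σ = ⟨c⟩ on Q: start {n0}
  [1] c ⇒ no successor for Q

c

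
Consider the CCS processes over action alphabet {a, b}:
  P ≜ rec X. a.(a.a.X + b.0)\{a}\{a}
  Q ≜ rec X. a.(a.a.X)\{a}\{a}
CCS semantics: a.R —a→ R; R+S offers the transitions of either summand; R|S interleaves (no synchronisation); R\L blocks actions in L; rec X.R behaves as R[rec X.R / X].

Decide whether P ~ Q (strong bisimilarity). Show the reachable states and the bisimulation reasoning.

P ≁ Q

Reachable graph of P (3 states):
  s0 = rec X. a.(a.a.X + b.0)\{a}\{a} has moves ··a··> s1
  s1 = (a.a.(rec X. a.(a.a.X + b.0)\{a}\{a}) + b.0)\{a}\{a} has moves ··b··> s2
  s2 = 0\{a}\{a} has moves ∅
Reachable graph of Q (2 states):
  t0 = rec X. a.(a.a.X)\{a}\{a} has moves ··a··> t1
  t1 = (a.a.(rec X. a.(a.a.X)\{a}\{a}))\{a}\{a} has moves ∅
Bisimilarity quotient blocks:
  B0 = {s0}
  B1 = {s1}
  B2 = {s2, t1}
  B3 = {t0}
s0 ∈ B0, t0 ∈ B3 → different blocks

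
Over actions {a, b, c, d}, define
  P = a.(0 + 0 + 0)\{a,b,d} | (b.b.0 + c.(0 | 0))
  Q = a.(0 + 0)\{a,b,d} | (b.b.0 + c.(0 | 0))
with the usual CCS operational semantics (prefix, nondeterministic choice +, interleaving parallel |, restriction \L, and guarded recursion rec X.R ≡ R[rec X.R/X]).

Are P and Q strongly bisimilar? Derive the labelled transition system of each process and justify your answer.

bisimilar

P's transition system — 8 states:
  m0 = a.(0 + 0 + 0)\{a,b,d} | (b.b.0 + c.(0 | 0)) → -a-> m1, -b-> m2, -c-> m3
  m1 = (0 + 0 + 0)\{a,b,d} | (b.b.0 + c.(0 | 0)) → -b-> m4, -c-> m5
  m2 = a.(0 + 0 + 0)\{a,b,d} | b.0 → -a-> m4, -b-> m6
  m3 = a.(0 + 0 + 0)\{a,b,d} | (0 | 0) → -a-> m5
  m4 = (0 + 0 + 0)\{a,b,d} | b.0 → -b-> m7
  m5 = (0 + 0 + 0)\{a,b,d} | (0 | 0) → stopped
  m6 = a.(0 + 0 + 0)\{a,b,d} | 0 → -a-> m7
  m7 = (0 + 0 + 0)\{a,b,d} | 0 → stopped
Q's transition system — 8 states:
  n0 = a.(0 + 0)\{a,b,d} | (b.b.0 + c.(0 | 0)) → -a-> n1, -b-> n2, -c-> n3
  n1 = (0 + 0)\{a,b,d} | (b.b.0 + c.(0 | 0)) → -b-> n4, -c-> n5
  n2 = a.(0 + 0)\{a,b,d} | b.0 → -a-> n4, -b-> n6
  n3 = a.(0 + 0)\{a,b,d} | (0 | 0) → -a-> n5
  n4 = (0 + 0)\{a,b,d} | b.0 → -b-> n7
  n5 = (0 + 0)\{a,b,d} | (0 | 0) → stopped
  n6 = a.(0 + 0)\{a,b,d} | 0 → -a-> n7
  n7 = (0 + 0)\{a,b,d} | 0 → stopped
Partition-refinement fixed point:
  B0 = {m0, n0}
  B1 = {m2, n2}
  B2 = {m3, m6, n3, n6}
  B3 = {m5, m7, n5, n7}
  B4 = {m4, n4}
  B5 = {m1, n1}
m0 ∈ B0, n0 ∈ B0 → same block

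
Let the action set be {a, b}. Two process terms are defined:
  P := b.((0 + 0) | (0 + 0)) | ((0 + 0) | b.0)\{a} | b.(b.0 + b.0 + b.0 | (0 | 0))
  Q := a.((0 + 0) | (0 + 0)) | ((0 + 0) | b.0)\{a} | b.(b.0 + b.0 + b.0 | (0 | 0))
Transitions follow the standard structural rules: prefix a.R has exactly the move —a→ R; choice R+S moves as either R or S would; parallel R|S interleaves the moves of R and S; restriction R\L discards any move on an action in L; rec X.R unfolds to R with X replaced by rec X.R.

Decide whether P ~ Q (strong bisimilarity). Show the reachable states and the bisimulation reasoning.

Reachable graph of P (16 states):
  m0 = b.((0 + 0) | (0 + 0)) | ((0 + 0) | b.0)\{a} | b.(b.0 + b.0 + b.0 | (0 | 0)) | —b→ m1, —b→ m2, —b→ m3
  m1 = (0 + 0) | (0 + 0) | ((0 + 0) | b.0)\{a} | b.(b.0 + b.0 + b.0 | (0 | 0)) | —b→ m4, —b→ m5
  m2 = b.((0 + 0) | (0 + 0)) | ((0 + 0) | 0)\{a} | b.(b.0 + b.0 + b.0 | (0 | 0)) | —b→ m4, —b→ m6
  m3 = b.((0 + 0) | (0 + 0)) | ((0 + 0) | b.0)\{a} | (b.0 + b.0 + b.0 | (0 | 0)) | —b→ m5, —b→ m6, —b→ m7, —b→ m8
  m4 = (0 + 0) | (0 + 0) | ((0 + 0) | 0)\{a} | b.(b.0 + b.0 + b.0 | (0 | 0)) | —b→ m9
  m5 = (0 + 0) | (0 + 0) | ((0 + 0) | b.0)\{a} | (b.0 + b.0 + b.0 | (0 | 0)) | —b→ m10, —b→ m11, —b→ m9
  m6 = b.((0 + 0) | (0 + 0)) | ((0 + 0) | 0)\{a} | (b.0 + b.0 + b.0 | (0 | 0)) | —b→ m12, —b→ m13, —b→ m9
  m7 = b.((0 + 0) | (0 + 0)) | ((0 + 0) | b.0)\{a} | (0 | (0 | 0)) | —b→ m10, —b→ m12
  m8 = b.((0 + 0) | (0 + 0)) | ((0 + 0) | b.0)\{a} | 0 | —b→ m11, —b→ m13
  m9 = (0 + 0) | (0 + 0) | ((0 + 0) | 0)\{a} | (b.0 + b.0 + b.0 | (0 | 0)) | —b→ m14, —b→ m15
  m10 = (0 + 0) | (0 + 0) | ((0 + 0) | b.0)\{a} | (0 | (0 | 0)) | —b→ m14
  m11 = (0 + 0) | (0 + 0) | ((0 + 0) | b.0)\{a} | 0 | —b→ m15
  m12 = b.((0 + 0) | (0 + 0)) | ((0 + 0) | 0)\{a} | (0 | (0 | 0)) | —b→ m14
  m13 = b.((0 + 0) | (0 + 0)) | ((0 + 0) | 0)\{a} | 0 | —b→ m15
  m14 = (0 + 0) | (0 + 0) | ((0 + 0) | 0)\{a} | (0 | (0 | 0)) | (no moves)
  m15 = (0 + 0) | (0 + 0) | ((0 + 0) | 0)\{a} | 0 | (no moves)
Reachable graph of Q (16 states):
  n0 = a.((0 + 0) | (0 + 0)) | ((0 + 0) | b.0)\{a} | b.(b.0 + b.0 + b.0 | (0 | 0)) | —a→ n1, —b→ n2, —b→ n3
  n1 = (0 + 0) | (0 + 0) | ((0 + 0) | b.0)\{a} | b.(b.0 + b.0 + b.0 | (0 | 0)) | —b→ n4, —b→ n5
  n2 = a.((0 + 0) | (0 + 0)) | ((0 + 0) | 0)\{a} | b.(b.0 + b.0 + b.0 | (0 | 0)) | —a→ n4, —b→ n6
  n3 = a.((0 + 0) | (0 + 0)) | ((0 + 0) | b.0)\{a} | (b.0 + b.0 + b.0 | (0 | 0)) | —a→ n5, —b→ n6, —b→ n7, —b→ n8
  n4 = (0 + 0) | (0 + 0) | ((0 + 0) | 0)\{a} | b.(b.0 + b.0 + b.0 | (0 | 0)) | —b→ n9
  n5 = (0 + 0) | (0 + 0) | ((0 + 0) | b.0)\{a} | (b.0 + b.0 + b.0 | (0 | 0)) | —b→ n10, —b→ n11, —b→ n9
  n6 = a.((0 + 0) | (0 + 0)) | ((0 + 0) | 0)\{a} | (b.0 + b.0 + b.0 | (0 | 0)) | —a→ n9, —b→ n12, —b→ n13
  n7 = a.((0 + 0) | (0 + 0)) | ((0 + 0) | b.0)\{a} | (0 | (0 | 0)) | —a→ n10, —b→ n12
  n8 = a.((0 + 0) | (0 + 0)) | ((0 + 0) | b.0)\{a} | 0 | —a→ n11, —b→ n13
  n9 = (0 + 0) | (0 + 0) | ((0 + 0) | 0)\{a} | (b.0 + b.0 + b.0 | (0 | 0)) | —b→ n14, —b→ n15
  n10 = (0 + 0) | (0 + 0) | ((0 + 0) | b.0)\{a} | (0 | (0 | 0)) | —b→ n14
  n11 = (0 + 0) | (0 + 0) | ((0 + 0) | b.0)\{a} | 0 | —b→ n15
  n12 = a.((0 + 0) | (0 + 0)) | ((0 + 0) | 0)\{a} | (0 | (0 | 0)) | —a→ n14
  n13 = a.((0 + 0) | (0 + 0)) | ((0 + 0) | 0)\{a} | 0 | —a→ n15
  n14 = (0 + 0) | (0 + 0) | ((0 + 0) | 0)\{a} | (0 | (0 | 0)) | (no moves)
  n15 = (0 + 0) | (0 + 0) | ((0 + 0) | 0)\{a} | 0 | (no moves)
Coarsest stable partition (strong bisimilarity classes):
  B0 = {m0}
  B1 = {m1, m2, m3, n1}
  B2 = {m4, m5, m6, m7, m8, n4, n5}
  B3 = {m10, m11, m12, m13, m9, n10, n11, n9}
  B4 = {m14, m15, n14, n15}
  B5 = {n0}
  B6 = {n2, n3}
  B7 = {n6, n7, n8}
  B8 = {n12, n13}
m0 ∈ B0, n0 ∈ B5 → different blocks

P ≁ Q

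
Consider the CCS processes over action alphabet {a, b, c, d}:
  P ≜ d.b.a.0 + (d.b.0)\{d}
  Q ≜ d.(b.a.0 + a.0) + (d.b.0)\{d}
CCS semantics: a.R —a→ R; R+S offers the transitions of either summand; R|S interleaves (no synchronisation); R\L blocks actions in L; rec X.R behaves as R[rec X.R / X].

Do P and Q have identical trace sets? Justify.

traces(P) ≠ traces(Q) — witness ⟨da⟩

P's transition system — 4 states:
  u0 = d.b.a.0 + (d.b.0)\{d} has moves ··d··> u1
  u1 = b.a.0 has moves ··b··> u2
  u2 = a.0 has moves ··a··> u3
  u3 = 0 has moves ∅
Q's transition system — 4 states:
  v0 = d.(b.a.0 + a.0) + (d.b.0)\{d} has moves ··d··> v1
  v1 = b.a.0 + a.0 has moves ··a··> v2, ··b··> v3
  v2 = 0 has moves ∅
  v3 = a.0 has moves ··a··> v2
Executing da from Q (initial set {v0}):
  after d @ step 1: {v1}
  after a @ step 2: {v2}
  — Q admits the full trace.
Executing da from P (initial set {u0}):
  after d @ step 1: {u1}
  after a @ step 2: ∅  — P cannot continue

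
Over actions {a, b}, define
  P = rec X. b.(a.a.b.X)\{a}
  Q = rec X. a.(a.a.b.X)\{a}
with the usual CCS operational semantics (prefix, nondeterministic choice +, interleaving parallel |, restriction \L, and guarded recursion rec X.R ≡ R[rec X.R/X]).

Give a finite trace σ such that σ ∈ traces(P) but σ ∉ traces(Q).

LTS(P): 2 reachable states
  s0 = rec X. b.(a.a.b.X)\{a} :: —b→ s1
  s1 = (a.a.b.(rec X. b.(a.a.b.X)\{a}))\{a} :: deadlocked
LTS(Q): 2 reachable states
  t0 = rec X. a.(a.a.b.X)\{a} :: —a→ t1
  t1 = (a.a.b.(rec X. a.(a.a.b.X)\{a}))\{a} :: deadlocked
Run σ = ⟨b⟩ on P: start {s0}
  [1] b ⇒ {s1}
  ✓ P
Run σ = ⟨b⟩ on Q: start {t0}
  [1] b ⇒ ∅  — Q cannot continue

b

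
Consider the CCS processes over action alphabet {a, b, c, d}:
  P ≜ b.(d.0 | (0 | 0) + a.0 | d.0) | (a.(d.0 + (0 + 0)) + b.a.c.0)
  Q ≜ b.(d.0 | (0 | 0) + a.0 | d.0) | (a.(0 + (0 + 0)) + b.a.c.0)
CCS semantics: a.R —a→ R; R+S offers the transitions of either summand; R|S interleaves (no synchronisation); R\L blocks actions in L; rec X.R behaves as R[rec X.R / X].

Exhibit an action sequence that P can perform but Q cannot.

ad

P's transition system — 30 states:
  u0 = b.(d.0 | (0 | 0) + a.0 | d.0) | (a.(d.0 + (0 + 0)) + b.a.c.0) has moves ··a··> u1, ··b··> u2, ··b··> u3
  u1 = b.(d.0 | (0 | 0) + a.0 | d.0) | (d.0 + (0 + 0)) has moves ··b··> u4, ··d··> u5
  u2 = (d.0 | (0 | 0) + a.0 | d.0) | (a.(d.0 + (0 + 0)) + b.a.c.0) has moves ··a··> u4, ··a··> u6, ··b··> u7, ··d··> u8, ··d··> u9
  u3 = b.(d.0 | (0 | 0) + a.0 | d.0) | a.c.0 has moves ··a··> u10, ··b··> u7
  u4 = (d.0 | (0 | 0) + a.0 | d.0) | (d.0 + (0 + 0)) has moves ··a··> u11, ··d··> u12, ··d··> u13, ··d··> u14
  u5 = b.(d.0 | (0 | 0) + a.0 | d.0) | 0 has moves ··b··> u12
  u6 = 0 | d.0 | (a.(d.0 + (0 + 0)) + b.a.c.0) has moves ··a··> u11, ··b··> u15, ··d··> u16
  u7 = (d.0 | (0 | 0) + a.0 | d.0) | a.c.0 has moves ··a··> u15, ··a··> u17, ··d··> u18, ··d··> u19
  u8 = 0 | (0 | 0) | (a.(d.0 + (0 + 0)) + b.a.c.0) has moves ··a··> u13, ··b··> u18
  u9 = a.0 | 0 | (a.(d.0 + (0 + 0)) + b.a.c.0) has moves ··a··> u14, ··a··> u16, ··b··> u19
  u10 = b.(d.0 | (0 | 0) + a.0 | d.0) | c.0 has moves ··b··> u17, ··c··> u5
  u11 = 0 | d.0 | (d.0 + (0 + 0)) has moves ··d··> u20, ··d··> u21
  u12 = (d.0 | (0 | 0) + a.0 | d.0) | 0 has moves ··a··> u21, ··d··> u22, ··d··> u23
  u13 = 0 | (0 | 0) | (d.0 + (0 + 0)) has moves ··d··> u22
  u14 = a.0 | 0 | (d.0 + (0 + 0)) has moves ··a··> u20, ··d··> u23
  u15 = 0 | d.0 | a.c.0 has moves ··a··> u24, ··d··> u25
  u16 = 0 | 0 | (a.(d.0 + (0 + 0)) + b.a.c.0) has moves ··a··> u20, ··b··> u25
  u17 = (d.0 | (0 | 0) + a.0 | d.0) | c.0 has moves ··a··> u24, ··c··> u12, ··d··> u26, ··d··> u27
  u18 = 0 | (0 | 0) | a.c.0 has moves ··a··> u26
  u19 = a.0 | 0 | a.c.0 has moves ··a··> u25, ··a··> u27
  u20 = 0 | 0 | (d.0 + (0 + 0)) has moves ··d··> u28
  u21 = 0 | d.0 | 0 has moves ··d··> u28
  u22 = 0 | (0 | 0) | 0 has moves deadlocked
  u23 = a.0 | 0 | 0 has moves ··a··> u28
  u24 = 0 | d.0 | c.0 has moves ··c··> u21, ··d··> u29
  u25 = 0 | 0 | a.c.0 has moves ··a··> u29
  u26 = 0 | (0 | 0) | c.0 has moves ··c··> u22
  u27 = a.0 | 0 | c.0 has moves ··a··> u29, ··c··> u23
  u28 = 0 | 0 | 0 has moves deadlocked
  u29 = 0 | 0 | c.0 has moves ··c··> u28
Q's transition system — 30 states:
  v0 = b.(d.0 | (0 | 0) + a.0 | d.0) | (a.(0 + (0 + 0)) + b.a.c.0) has moves ··a··> v1, ··b··> v2, ··b··> v3
  v1 = b.(d.0 | (0 | 0) + a.0 | d.0) | (0 + (0 + 0)) has moves ··b··> v4
  v2 = (d.0 | (0 | 0) + a.0 | d.0) | (a.(0 + (0 + 0)) + b.a.c.0) has moves ··a··> v4, ··a··> v5, ··b··> v6, ··d··> v7, ··d··> v8
  v3 = b.(d.0 | (0 | 0) + a.0 | d.0) | a.c.0 has moves ··a··> v9, ··b··> v6
  v4 = (d.0 | (0 | 0) + a.0 | d.0) | (0 + (0 + 0)) has moves ··a··> v10, ··d··> v11, ··d··> v12
  v5 = 0 | d.0 | (a.(0 + (0 + 0)) + b.a.c.0) has moves ··a··> v10, ··b··> v13, ··d··> v14
  v6 = (d.0 | (0 | 0) + a.0 | d.0) | a.c.0 has moves ··a··> v13, ··a··> v15, ··d··> v16, ··d··> v17
  v7 = 0 | (0 | 0) | (a.(0 + (0 + 0)) + b.a.c.0) has moves ··a··> v11, ··b··> v16
  v8 = a.0 | 0 | (a.(0 + (0 + 0)) + b.a.c.0) has moves ··a··> v12, ··a··> v14, ··b··> v17
  v9 = b.(d.0 | (0 | 0) + a.0 | d.0) | c.0 has moves ··b··> v15, ··c··> v18
  v10 = 0 | d.0 | (0 + (0 + 0)) has moves ··d··> v19
  v11 = 0 | (0 | 0) | (0 + (0 + 0)) has moves deadlocked
  v12 = a.0 | 0 | (0 + (0 + 0)) has moves ··a··> v19
  v13 = 0 | d.0 | a.c.0 has moves ··a··> v20, ··d··> v21
  v14 = 0 | 0 | (a.(0 + (0 + 0)) + b.a.c.0) has moves ··a··> v19, ··b··> v21
  v15 = (d.0 | (0 | 0) + a.0 | d.0) | c.0 has moves ··a··> v20, ··c··> v22, ··d··> v23, ··d··> v24
  v16 = 0 | (0 | 0) | a.c.0 has moves ··a··> v23
  v17 = a.0 | 0 | a.c.0 has moves ··a··> v21, ··a··> v24
  v18 = b.(d.0 | (0 | 0) + a.0 | d.0) | 0 has moves ··b··> v22
  v19 = 0 | 0 | (0 + (0 + 0)) has moves deadlocked
  v20 = 0 | d.0 | c.0 has moves ··c··> v25, ··d··> v26
  v21 = 0 | 0 | a.c.0 has moves ··a··> v26
  v22 = (d.0 | (0 | 0) + a.0 | d.0) | 0 has moves ··a··> v25, ··d··> v27, ··d··> v28
  v23 = 0 | (0 | 0) | c.0 has moves ··c··> v27
  v24 = a.0 | 0 | c.0 has moves ··a··> v26, ··c··> v28
  v25 = 0 | d.0 | 0 has moves ··d··> v29
  v26 = 0 | 0 | c.0 has moves ··c··> v29
  v27 = 0 | (0 | 0) | 0 has moves deadlocked
  v28 = a.0 | 0 | 0 has moves ··a··> v29
  v29 = 0 | 0 | 0 has moves deadlocked
Run σ = ⟨ad⟩ on P: start {u0}
  [1] a ⇒ {u1}
  [2] d ⇒ {u5}
  ✓ P
Run σ = ⟨ad⟩ on Q: start {v0}
  [1] a ⇒ {v1}
  [2] d ⇒ ∅  — Q cannot continue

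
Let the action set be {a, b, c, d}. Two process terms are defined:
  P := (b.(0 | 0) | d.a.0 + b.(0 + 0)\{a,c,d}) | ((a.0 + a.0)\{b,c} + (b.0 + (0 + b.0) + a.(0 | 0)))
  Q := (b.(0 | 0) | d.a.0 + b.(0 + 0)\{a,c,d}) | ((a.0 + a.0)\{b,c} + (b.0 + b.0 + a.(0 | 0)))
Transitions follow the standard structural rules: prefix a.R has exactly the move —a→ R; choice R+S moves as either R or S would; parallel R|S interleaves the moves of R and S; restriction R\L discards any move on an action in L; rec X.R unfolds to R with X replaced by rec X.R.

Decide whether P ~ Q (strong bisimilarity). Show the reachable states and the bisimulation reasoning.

P's transition system — 28 states:
  p0 = (b.(0 | 0) | d.a.0 + b.(0 + 0)\{a,c,d}) | ((a.0 + a.0)\{b,c} + (b.0 + (0 + b.0) + a.(0 | 0))) :: -a-> p1, -a-> p2, -b-> p3, -b-> p4, -b-> p5, -d-> p6
  p1 = (b.(0 | 0) | d.a.0 + b.(0 + 0)\{a,c,d}) | (0 | 0) :: -b-> p7, -b-> p8, -d-> p9
  p2 = (b.(0 | 0) | d.a.0 + b.(0 + 0)\{a,c,d}) | 0\{b,c} :: -b-> p10, -b-> p11, -d-> p12
  p3 = (0 + 0)\{a,c,d} | ((a.0 + a.0)\{b,c} + (b.0 + (0 + b.0) + a.(0 | 0))) :: -a-> p10, -a-> p7, -b-> p13
  p4 = (b.(0 | 0) | d.a.0 + b.(0 + 0)\{a,c,d}) | 0 :: -b-> p13, -b-> p14, -d-> p15
  p5 = 0 | 0 | d.a.0 | ((a.0 + a.0)\{b,c} + (b.0 + (0 + b.0) + a.(0 | 0))) :: -a-> p11, -a-> p8, -b-> p14, -d-> p16
  p6 = b.(0 | 0) | a.0 | ((a.0 + a.0)\{b,c} + (b.0 + (0 + b.0) + a.(0 | 0))) :: -a-> p12, -a-> p17, -a-> p9, -b-> p15, -b-> p16
  p7 = (0 + 0)\{a,c,d} | (0 | 0) :: stopped
  p8 = 0 | 0 | d.a.0 | (0 | 0) :: -d-> p18
  p9 = b.(0 | 0) | a.0 | (0 | 0) :: -a-> p19, -b-> p18
  p10 = (0 + 0)\{a,c,d} | 0\{b,c} :: stopped
  p11 = 0 | 0 | d.a.0 | 0\{b,c} :: -d-> p20
  p12 = b.(0 | 0) | a.0 | 0\{b,c} :: -a-> p21, -b-> p20
  p13 = (0 + 0)\{a,c,d} | 0 :: stopped
  p14 = 0 | 0 | d.a.0 | 0 :: -d-> p22
  p15 = b.(0 | 0) | a.0 | 0 :: -a-> p23, -b-> p22
  p16 = 0 | 0 | a.0 | ((a.0 + a.0)\{b,c} + (b.0 + (0 + b.0) + a.(0 | 0))) :: -a-> p18, -a-> p20, -a-> p24, -b-> p22
  p17 = b.(0 | 0) | 0 | ((a.0 + a.0)\{b,c} + (b.0 + (0 + b.0) + a.(0 | 0))) :: -a-> p19, -a-> p21, -b-> p23, -b-> p24
  p18 = 0 | 0 | a.0 | (0 | 0) :: -a-> p25
  p19 = b.(0 | 0) | 0 | (0 | 0) :: -b-> p25
  p20 = 0 | 0 | a.0 | 0\{b,c} :: -a-> p26
  p21 = b.(0 | 0) | 0 | 0\{b,c} :: -b-> p26
  p22 = 0 | 0 | a.0 | 0 :: -a-> p27
  p23 = b.(0 | 0) | 0 | 0 :: -b-> p27
  p24 = 0 | 0 | 0 | ((a.0 + a.0)\{b,c} + (b.0 + (0 + b.0) + a.(0 | 0))) :: -a-> p25, -a-> p26, -b-> p27
  p25 = 0 | 0 | 0 | (0 | 0) :: stopped
  p26 = 0 | 0 | 0 | 0\{b,c} :: stopped
  p27 = 0 | 0 | 0 | 0 :: stopped
Q's transition system — 28 states:
  q0 = (b.(0 | 0) | d.a.0 + b.(0 + 0)\{a,c,d}) | ((a.0 + a.0)\{b,c} + (b.0 + b.0 + a.(0 | 0))) :: -a-> q1, -a-> q2, -b-> q3, -b-> q4, -b-> q5, -d-> q6
  q1 = (b.(0 | 0) | d.a.0 + b.(0 + 0)\{a,c,d}) | (0 | 0) :: -b-> q7, -b-> q8, -d-> q9
  q2 = (b.(0 | 0) | d.a.0 + b.(0 + 0)\{a,c,d}) | 0\{b,c} :: -b-> q10, -b-> q11, -d-> q12
  q3 = (0 + 0)\{a,c,d} | ((a.0 + a.0)\{b,c} + (b.0 + b.0 + a.(0 | 0))) :: -a-> q10, -a-> q7, -b-> q13
  q4 = (b.(0 | 0) | d.a.0 + b.(0 + 0)\{a,c,d}) | 0 :: -b-> q13, -b-> q14, -d-> q15
  q5 = 0 | 0 | d.a.0 | ((a.0 + a.0)\{b,c} + (b.0 + b.0 + a.(0 | 0))) :: -a-> q11, -a-> q8, -b-> q14, -d-> q16
  q6 = b.(0 | 0) | a.0 | ((a.0 + a.0)\{b,c} + (b.0 + b.0 + a.(0 | 0))) :: -a-> q12, -a-> q17, -a-> q9, -b-> q15, -b-> q16
  q7 = (0 + 0)\{a,c,d} | (0 | 0) :: stopped
  q8 = 0 | 0 | d.a.0 | (0 | 0) :: -d-> q18
  q9 = b.(0 | 0) | a.0 | (0 | 0) :: -a-> q19, -b-> q18
  q10 = (0 + 0)\{a,c,d} | 0\{b,c} :: stopped
  q11 = 0 | 0 | d.a.0 | 0\{b,c} :: -d-> q20
  q12 = b.(0 | 0) | a.0 | 0\{b,c} :: -a-> q21, -b-> q20
  q13 = (0 + 0)\{a,c,d} | 0 :: stopped
  q14 = 0 | 0 | d.a.0 | 0 :: -d-> q22
  q15 = b.(0 | 0) | a.0 | 0 :: -a-> q23, -b-> q22
  q16 = 0 | 0 | a.0 | ((a.0 + a.0)\{b,c} + (b.0 + b.0 + a.(0 | 0))) :: -a-> q18, -a-> q20, -a-> q24, -b-> q22
  q17 = b.(0 | 0) | 0 | ((a.0 + a.0)\{b,c} + (b.0 + b.0 + a.(0 | 0))) :: -a-> q19, -a-> q21, -b-> q23, -b-> q24
  q18 = 0 | 0 | a.0 | (0 | 0) :: -a-> q25
  q19 = b.(0 | 0) | 0 | (0 | 0) :: -b-> q25
  q20 = 0 | 0 | a.0 | 0\{b,c} :: -a-> q26
  q21 = b.(0 | 0) | 0 | 0\{b,c} :: -b-> q26
  q22 = 0 | 0 | a.0 | 0 :: -a-> q27
  q23 = b.(0 | 0) | 0 | 0 :: -b-> q27
  q24 = 0 | 0 | 0 | ((a.0 + a.0)\{b,c} + (b.0 + b.0 + a.(0 | 0))) :: -a-> q25, -a-> q26, -b-> q27
  q25 = 0 | 0 | 0 | (0 | 0) :: stopped
  q26 = 0 | 0 | 0 | 0\{b,c} :: stopped
  q27 = 0 | 0 | 0 | 0 :: stopped
Bisimilarity quotient blocks:
  B0 = {p0, q0}
  B1 = {p24, p3, q24, q3}
  B2 = {p10, p13, p25, p26, p27, p7, q10, q13, q25, q26, q27, q7}
  B3 = {p1, p2, p4, q1, q2, q4}
  B4 = {p11, p14, p8, q11, q14, q8}
  B5 = {p18, p20, p22, q18, q20, q22}
  B6 = {p12, p15, p9, q12, q15, q9}
  B7 = {p19, p21, p23, q19, q21, q23}
  B8 = {p6, q6}
  B9 = {p17, q17}
  B10 = {p16, q16}
  B11 = {p5, q5}
p0 ∈ B0, q0 ∈ B0 → same block

bisimilar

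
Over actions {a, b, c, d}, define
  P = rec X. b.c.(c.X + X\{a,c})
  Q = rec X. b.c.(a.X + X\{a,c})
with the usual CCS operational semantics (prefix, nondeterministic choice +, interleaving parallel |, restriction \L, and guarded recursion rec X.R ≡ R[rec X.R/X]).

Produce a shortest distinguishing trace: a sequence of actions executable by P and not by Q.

bcc

Reachable graph of P (4 states):
  m0 = rec X. b.c.(c.X + X\{a,c}) → =b=> m1
  m1 = c.(c.(rec X. b.c.(c.X + X\{a,c})) + (rec X. b.c.(c.X + X\{a,c}))\{a,c}) → =c=> m2
  m2 = c.(rec X. b.c.(c.X + X\{a,c})) + (rec X. b.c.(c.X + X\{a,c}))\{a,c} → =b=> m3, =c=> m0
  m3 = (c.(c.(rec X. b.c.(c.X + X\{a,c})) + (rec X. b.c.(c.X + X\{a,c}))\{a,c}))\{a,c} → stopped
Reachable graph of Q (4 states):
  n0 = rec X. b.c.(a.X + X\{a,c}) → =b=> n1
  n1 = c.(a.(rec X. b.c.(a.X + X\{a,c})) + (rec X. b.c.(a.X + X\{a,c}))\{a,c}) → =c=> n2
  n2 = a.(rec X. b.c.(a.X + X\{a,c})) + (rec X. b.c.(a.X + X\{a,c}))\{a,c} → =a=> n0, =b=> n3
  n3 = (c.(a.(rec X. b.c.(a.X + X\{a,c})) + (rec X. b.c.(a.X + X\{a,c}))\{a,c}))\{a,c} → stopped
Executing bcc from P (initial set {m0}):
  [1] b ⇒ {m1}
  [2] c ⇒ {m2}
  [3] c ⇒ {m0}
  P completes σ.
Executing bcc from Q (initial set {n0}):
  [1] b ⇒ {n1}
  [2] c ⇒ {n2}
  [3] c ⇒ ∅  — Q cannot continue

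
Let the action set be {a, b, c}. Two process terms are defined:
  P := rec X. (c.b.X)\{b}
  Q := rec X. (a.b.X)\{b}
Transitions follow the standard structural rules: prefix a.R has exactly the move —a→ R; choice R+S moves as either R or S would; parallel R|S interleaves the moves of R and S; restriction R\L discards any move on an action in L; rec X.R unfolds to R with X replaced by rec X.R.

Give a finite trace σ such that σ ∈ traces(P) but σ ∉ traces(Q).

P's transition system — 2 states:
  s0 = rec X. (c.b.X)\{b} → --c--▸ s1
  s1 = (b.(rec X. (c.b.X)\{b}))\{b} → (no moves)
Q's transition system — 2 states:
  t0 = rec X. (a.b.X)\{b} → --a--▸ t1
  t1 = (b.(rec X. (a.b.X)\{b}))\{b} → (no moves)
Trace ⟨c⟩ through P, begin at {s0}:
  [1] c ⇒ {s1}
  ✓ P
Trace ⟨c⟩ through Q, begin at {t0}:
  [1] c ⇒ ∅  — Q cannot continue

c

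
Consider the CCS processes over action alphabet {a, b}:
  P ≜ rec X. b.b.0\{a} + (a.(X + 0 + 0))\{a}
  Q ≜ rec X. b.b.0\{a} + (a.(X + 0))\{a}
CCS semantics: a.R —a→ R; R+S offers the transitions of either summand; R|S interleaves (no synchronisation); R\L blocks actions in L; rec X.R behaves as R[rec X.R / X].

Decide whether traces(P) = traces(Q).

YES

LTS(P): 3 reachable states
  m0 = rec X. b.b.0\{a} + (a.(X + 0 + 0))\{a} ⊢ -b-> m1
  m1 = b.0\{a} ⊢ -b-> m2
  m2 = 0\{a} ⊢ stopped
LTS(Q): 3 reachable states
  n0 = rec X. b.b.0\{a} + (a.(X + 0))\{a} ⊢ -b-> n1
  n1 = b.0\{a} ⊢ -b-> n2
  n2 = 0\{a} ⊢ stopped
Coarsest stable partition (strong bisimilarity classes):
  B0 = {m0, n0}
  B1 = {m1, n1}
  B2 = {m2, n2}
m0 ∈ B0, n0 ∈ B0 → same block
Bisimilar ⇒ trace-equivalent.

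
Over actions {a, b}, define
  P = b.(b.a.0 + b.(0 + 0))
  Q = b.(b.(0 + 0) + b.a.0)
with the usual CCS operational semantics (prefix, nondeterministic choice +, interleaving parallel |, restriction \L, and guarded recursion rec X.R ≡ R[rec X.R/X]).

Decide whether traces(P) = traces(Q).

LTS(P): 5 reachable states
  p0 = b.(b.a.0 + b.(0 + 0)) | —b→ p1
  p1 = b.a.0 + b.(0 + 0) | —b→ p2, —b→ p3
  p2 = 0 + 0 | deadlocked
  p3 = a.0 | —a→ p4
  p4 = 0 | deadlocked
LTS(Q): 5 reachable states
  q0 = b.(b.(0 + 0) + b.a.0) | —b→ q1
  q1 = b.(0 + 0) + b.a.0 | —b→ q2, —b→ q3
  q2 = 0 + 0 | deadlocked
  q3 = a.0 | —a→ q4
  q4 = 0 | deadlocked
Partition-refinement fixed point:
  B0 = {p0, q0}
  B1 = {p1, q1}
  B2 = {p3, q3}
  B3 = {p2, p4, q2, q4}
p0 ∈ B0, q0 ∈ B0 → same block
Bisimilar ⇒ trace-equivalent.

traces(P) = traces(Q)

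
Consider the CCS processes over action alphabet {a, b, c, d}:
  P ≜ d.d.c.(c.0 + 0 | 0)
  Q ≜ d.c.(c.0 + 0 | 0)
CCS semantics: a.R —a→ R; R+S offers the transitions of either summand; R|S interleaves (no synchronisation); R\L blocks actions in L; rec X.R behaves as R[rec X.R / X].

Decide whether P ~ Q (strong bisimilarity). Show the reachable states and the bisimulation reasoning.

LTS(P): 5 reachable states
  u0 = d.d.c.(c.0 + 0 | 0) ⊢ ··d··> u1
  u1 = d.c.(c.0 + 0 | 0) ⊢ ··d··> u2
  u2 = c.(c.0 + 0 | 0) ⊢ ··c··> u3
  u3 = c.0 + 0 | 0 ⊢ ··c··> u4
  u4 = 0 ⊢ stopped
LTS(Q): 4 reachable states
  v0 = d.c.(c.0 + 0 | 0) ⊢ ··d··> v1
  v1 = c.(c.0 + 0 | 0) ⊢ ··c··> v2
  v2 = c.0 + 0 | 0 ⊢ ··c··> v3
  v3 = 0 ⊢ stopped
Bisimilarity quotient blocks:
  B0 = {u0}
  B1 = {u1, v0}
  B2 = {u2, v1}
  B3 = {u3, v2}
  B4 = {u4, v3}
u0 ∈ B0, v0 ∈ B1 → different blocks

NO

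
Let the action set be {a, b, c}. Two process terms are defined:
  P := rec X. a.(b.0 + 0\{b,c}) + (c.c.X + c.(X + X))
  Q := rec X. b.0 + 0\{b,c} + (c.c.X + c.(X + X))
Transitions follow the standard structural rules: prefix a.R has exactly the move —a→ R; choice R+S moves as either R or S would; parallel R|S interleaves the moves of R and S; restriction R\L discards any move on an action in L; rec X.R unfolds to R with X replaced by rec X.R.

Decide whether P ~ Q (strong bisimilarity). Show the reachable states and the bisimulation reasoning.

NO

Reachable graph of P (5 states):
  s0 = rec X. a.(b.0 + 0\{b,c}) + (c.c.X + c.(X + X)) → ··a··> s1, ··c··> s2, ··c··> s3
  s1 = b.0 + 0\{b,c} → ··b··> s4
  s2 = (rec X. a.(b.0 + 0\{b,c}) + (c.c.X + c.(X + X))) + (rec X. a.(b.0 + 0\{b,c}) + (c.c.X + c.(X + X))) → ··a··> s1, ··c··> s2, ··c··> s3
  s3 = c.(rec X. a.(b.0 + 0\{b,c}) + (c.c.X + c.(X + X))) → ··c··> s0
  s4 = 0 → ·
Reachable graph of Q (4 states):
  t0 = rec X. b.0 + 0\{b,c} + (c.c.X + c.(X + X)) → ··b··> t1, ··c··> t2, ··c··> t3
  t1 = 0 → ·
  t2 = (rec X. b.0 + 0\{b,c} + (c.c.X + c.(X + X))) + (rec X. b.0 + 0\{b,c} + (c.c.X + c.(X + X))) → ··b··> t1, ··c··> t2, ··c··> t3
  t3 = c.(rec X. b.0 + 0\{b,c} + (c.c.X + c.(X + X))) → ··c··> t0
Partition-refinement fixed point:
  B0 = {s0, s2}
  B1 = {s1}
  B2 = {s4, t1}
  B3 = {s3}
  B4 = {t0, t2}
  B5 = {t3}
s0 ∈ B0, t0 ∈ B4 → different blocks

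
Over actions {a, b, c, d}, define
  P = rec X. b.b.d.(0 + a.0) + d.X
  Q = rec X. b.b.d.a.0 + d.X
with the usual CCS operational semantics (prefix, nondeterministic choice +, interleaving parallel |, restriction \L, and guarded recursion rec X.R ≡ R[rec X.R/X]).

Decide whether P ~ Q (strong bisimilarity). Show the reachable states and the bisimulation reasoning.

YES

P's transition system — 5 states:
  u0 = rec X. b.b.d.(0 + a.0) + d.X ⊢ =b=> u1, =d=> u0
  u1 = b.d.(0 + a.0) ⊢ =b=> u2
  u2 = d.(0 + a.0) ⊢ =d=> u3
  u3 = 0 + a.0 ⊢ =a=> u4
  u4 = 0 ⊢ (no moves)
Q's transition system — 5 states:
  v0 = rec X. b.b.d.a.0 + d.X ⊢ =b=> v1, =d=> v0
  v1 = b.d.a.0 ⊢ =b=> v2
  v2 = d.a.0 ⊢ =d=> v3
  v3 = a.0 ⊢ =a=> v4
  v4 = 0 ⊢ (no moves)
Partition-refinement fixed point:
  B0 = {u0, v0}
  B1 = {u1, v1}
  B2 = {u2, v2}
  B3 = {u3, v3}
  B4 = {u4, v4}
u0 ∈ B0, v0 ∈ B0 → same block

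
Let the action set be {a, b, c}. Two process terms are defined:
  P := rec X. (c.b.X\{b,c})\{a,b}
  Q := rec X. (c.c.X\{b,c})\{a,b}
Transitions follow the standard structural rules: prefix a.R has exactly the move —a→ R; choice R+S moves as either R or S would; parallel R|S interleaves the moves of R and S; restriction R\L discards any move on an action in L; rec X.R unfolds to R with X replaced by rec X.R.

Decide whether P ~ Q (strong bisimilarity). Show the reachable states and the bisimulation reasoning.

P ≁ Q

P's transition system — 2 states:
  u0 = rec X. (c.b.X\{b,c})\{a,b} → =c=> u1
  u1 = (b.(rec X. (c.b.X\{b,c})\{a,b})\{b,c})\{a,b} → ·
Q's transition system — 3 states:
  v0 = rec X. (c.c.X\{b,c})\{a,b} → =c=> v1
  v1 = (c.(rec X. (c.c.X\{b,c})\{a,b})\{b,c})\{a,b} → =c=> v2
  v2 = (rec X. (c.c.X\{b,c})\{a,b})\{b,c}\{a,b} → ·
Bisimilarity quotient blocks:
  B0 = {u0, v1}
  B1 = {u1, v2}
  B2 = {v0}
u0 ∈ B0, v0 ∈ B2 → different blocks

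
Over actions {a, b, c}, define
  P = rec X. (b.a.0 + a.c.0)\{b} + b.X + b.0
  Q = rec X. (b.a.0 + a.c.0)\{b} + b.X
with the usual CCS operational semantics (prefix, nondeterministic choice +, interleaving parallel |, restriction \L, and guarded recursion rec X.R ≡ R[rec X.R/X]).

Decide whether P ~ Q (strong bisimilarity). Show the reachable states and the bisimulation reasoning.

not bisimilar

P's transition system — 4 states:
  s0 = rec X. (b.a.0 + a.c.0)\{b} + b.X + b.0 :: --a--▸ s1, --b--▸ s0, --b--▸ s2
  s1 = (c.0)\{b} :: --c--▸ s3
  s2 = 0 :: deadlocked
  s3 = 0\{b} :: deadlocked
Q's transition system — 3 states:
  t0 = rec X. (b.a.0 + a.c.0)\{b} + b.X :: --a--▸ t1, --b--▸ t0
  t1 = (c.0)\{b} :: --c--▸ t2
  t2 = 0\{b} :: deadlocked
Coarsest stable partition (strong bisimilarity classes):
  B0 = {s0}
  B1 = {s1, t1}
  B2 = {s2, s3, t2}
  B3 = {t0}
s0 ∈ B0, t0 ∈ B3 → different blocks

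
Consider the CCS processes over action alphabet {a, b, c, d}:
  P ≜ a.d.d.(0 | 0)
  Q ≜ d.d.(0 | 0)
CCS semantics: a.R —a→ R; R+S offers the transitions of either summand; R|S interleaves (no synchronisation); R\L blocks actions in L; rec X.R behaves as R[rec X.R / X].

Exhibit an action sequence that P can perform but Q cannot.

a

LTS(P): 4 reachable states
  p0 = a.d.d.(0 | 0) has moves -a-> p1
  p1 = d.d.(0 | 0) has moves -d-> p2
  p2 = d.(0 | 0) has moves -d-> p3
  p3 = 0 | 0 has moves stopped
LTS(Q): 3 reachable states
  q0 = d.d.(0 | 0) has moves -d-> q1
  q1 = d.(0 | 0) has moves -d-> q2
  q2 = 0 | 0 has moves stopped
Trace ⟨a⟩ through P, begin at {p0}:
  [1] a ⇒ {p1}
  P completes σ.
Trace ⟨a⟩ through Q, begin at {q0}:
  [1] a ⇒ ∅ (Q stuck)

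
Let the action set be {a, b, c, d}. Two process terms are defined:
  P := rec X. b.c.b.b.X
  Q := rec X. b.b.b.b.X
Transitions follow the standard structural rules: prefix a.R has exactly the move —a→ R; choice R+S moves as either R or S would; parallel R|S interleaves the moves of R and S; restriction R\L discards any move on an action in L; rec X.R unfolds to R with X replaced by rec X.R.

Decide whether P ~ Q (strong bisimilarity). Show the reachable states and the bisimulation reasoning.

NO

LTS(P): 4 reachable states
  s0 = rec X. b.c.b.b.X ⊢ -b-> s1
  s1 = c.b.b.(rec X. b.c.b.b.X) ⊢ -c-> s2
  s2 = b.b.(rec X. b.c.b.b.X) ⊢ -b-> s3
  s3 = b.(rec X. b.c.b.b.X) ⊢ -b-> s0
LTS(Q): 4 reachable states
  t0 = rec X. b.b.b.b.X ⊢ -b-> t1
  t1 = b.b.b.(rec X. b.b.b.b.X) ⊢ -b-> t2
  t2 = b.b.(rec X. b.b.b.b.X) ⊢ -b-> t3
  t3 = b.(rec X. b.b.b.b.X) ⊢ -b-> t0
Coarsest stable partition (strong bisimilarity classes):
  B0 = {s0}
  B1 = {s1}
  B2 = {s2}
  B3 = {s3}
  B4 = {t0, t1, t2, t3}
s0 ∈ B0, t0 ∈ B4 → different blocks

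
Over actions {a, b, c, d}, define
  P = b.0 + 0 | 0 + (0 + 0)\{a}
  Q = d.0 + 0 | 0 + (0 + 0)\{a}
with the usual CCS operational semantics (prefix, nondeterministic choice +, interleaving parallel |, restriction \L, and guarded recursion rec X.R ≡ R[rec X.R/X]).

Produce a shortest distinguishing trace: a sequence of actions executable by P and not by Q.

b

P's transition system — 2 states:
  u0 = b.0 + 0 | 0 + (0 + 0)\{a} :: —b→ u1
  u1 = 0 :: ·
Q's transition system — 2 states:
  v0 = d.0 + 0 | 0 + (0 + 0)\{a} :: —d→ v1
  v1 = 0 :: ·
Executing b from P (initial set {u0}):
  [1] b ⇒ {u1}
  ✓ P
Executing b from Q (initial set {v0}):
  [1] b ⇒ ∅  — Q cannot continue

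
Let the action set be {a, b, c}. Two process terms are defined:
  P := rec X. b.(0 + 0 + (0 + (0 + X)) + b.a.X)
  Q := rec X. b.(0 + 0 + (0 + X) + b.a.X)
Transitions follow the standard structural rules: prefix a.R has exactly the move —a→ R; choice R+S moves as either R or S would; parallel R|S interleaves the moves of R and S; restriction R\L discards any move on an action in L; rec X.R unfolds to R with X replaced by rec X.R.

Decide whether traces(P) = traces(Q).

trace-equivalent

Reachable graph of P (3 states):
  p0 = rec X. b.(0 + 0 + (0 + (0 + X)) + b.a.X) → =b=> p1
  p1 = 0 + 0 + (0 + (0 + (rec X. b.(0 + 0 + (0 + (0 + X)) + b.a.X)))) + b.a.(rec X. b.(0 + 0 + (0 + (0 + X)) + b.a.X)) → =b=> p1, =b=> p2
  p2 = a.(rec X. b.(0 + 0 + (0 + (0 + X)) + b.a.X)) → =a=> p0
Reachable graph of Q (3 states):
  q0 = rec X. b.(0 + 0 + (0 + X) + b.a.X) → =b=> q1
  q1 = 0 + 0 + (0 + (rec X. b.(0 + 0 + (0 + X) + b.a.X))) + b.a.(rec X. b.(0 + 0 + (0 + X) + b.a.X)) → =b=> q1, =b=> q2
  q2 = a.(rec X. b.(0 + 0 + (0 + X) + b.a.X)) → =a=> q0
Partition-refinement fixed point:
  B0 = {p0, q0}
  B1 = {p1, q1}
  B2 = {p2, q2}
p0 ∈ B0, q0 ∈ B0 → same block
Bisimilar ⇒ trace-equivalent.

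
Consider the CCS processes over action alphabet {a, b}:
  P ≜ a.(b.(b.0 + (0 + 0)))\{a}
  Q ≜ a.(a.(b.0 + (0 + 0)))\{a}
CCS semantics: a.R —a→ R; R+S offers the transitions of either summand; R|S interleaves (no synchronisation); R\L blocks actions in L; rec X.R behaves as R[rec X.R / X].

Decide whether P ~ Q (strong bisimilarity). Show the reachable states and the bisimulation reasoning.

Reachable graph of P (4 states):
  u0 = a.(b.(b.0 + (0 + 0)))\{a} :: ··a··> u1
  u1 = (b.(b.0 + (0 + 0)))\{a} :: ··b··> u2
  u2 = (b.0 + (0 + 0))\{a} :: ··b··> u3
  u3 = 0\{a} :: deadlocked
Reachable graph of Q (2 states):
  v0 = a.(a.(b.0 + (0 + 0)))\{a} :: ··a··> v1
  v1 = (a.(b.0 + (0 + 0)))\{a} :: deadlocked
Bisimilarity quotient blocks:
  B0 = {u0}
  B1 = {u1}
  B2 = {u2}
  B3 = {u3, v1}
  B4 = {v0}
u0 ∈ B0, v0 ∈ B4 → different blocks

NO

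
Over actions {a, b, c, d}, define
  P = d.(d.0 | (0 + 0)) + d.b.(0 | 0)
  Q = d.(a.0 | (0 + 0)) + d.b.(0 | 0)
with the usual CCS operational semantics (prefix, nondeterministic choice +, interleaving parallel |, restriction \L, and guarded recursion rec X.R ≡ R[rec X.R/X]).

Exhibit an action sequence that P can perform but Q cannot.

dd

P's transition system — 5 states:
  s0 = d.(d.0 | (0 + 0)) + d.b.(0 | 0) :: -d-> s1, -d-> s2
  s1 = b.(0 | 0) :: -b-> s3
  s2 = d.0 | (0 + 0) :: -d-> s4
  s3 = 0 | 0 :: stopped
  s4 = 0 | (0 + 0) :: stopped
Q's transition system — 5 states:
  t0 = d.(a.0 | (0 + 0)) + d.b.(0 | 0) :: -d-> t1, -d-> t2
  t1 = a.0 | (0 + 0) :: -a-> t3
  t2 = b.(0 | 0) :: -b-> t4
  t3 = 0 | (0 + 0) :: stopped
  t4 = 0 | 0 :: stopped
Trace ⟨dd⟩ through P, begin at {s0}:
  [1] d ⇒ {s1, s2}
  [2] d ⇒ {s4}
  ✓ P
Trace ⟨dd⟩ through Q, begin at {t0}:
  [1] d ⇒ {t1, t2}
  [2] d ⇒ no successor for Q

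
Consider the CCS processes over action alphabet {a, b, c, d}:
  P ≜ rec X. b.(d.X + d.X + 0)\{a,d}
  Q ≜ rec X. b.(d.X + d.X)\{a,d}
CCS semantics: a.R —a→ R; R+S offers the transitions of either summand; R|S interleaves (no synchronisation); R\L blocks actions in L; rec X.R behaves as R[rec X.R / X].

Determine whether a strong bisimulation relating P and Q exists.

YES

Reachable graph of P (2 states):
  s0 = rec X. b.(d.X + d.X + 0)\{a,d} has moves ··b··> s1
  s1 = (d.(rec X. b.(d.X + d.X + 0)\{a,d}) + d.(rec X. b.(d.X + d.X + 0)\{a,d}) + 0)\{a,d} has moves ∅
Reachable graph of Q (2 states):
  t0 = rec X. b.(d.X + d.X)\{a,d} has moves ··b··> t1
  t1 = (d.(rec X. b.(d.X + d.X)\{a,d}) + d.(rec X. b.(d.X + d.X)\{a,d}))\{a,d} has moves ∅
Bisimilarity quotient blocks:
  B0 = {s0, t0}
  B1 = {s1, t1}
s0 ∈ B0, t0 ∈ B0 → same block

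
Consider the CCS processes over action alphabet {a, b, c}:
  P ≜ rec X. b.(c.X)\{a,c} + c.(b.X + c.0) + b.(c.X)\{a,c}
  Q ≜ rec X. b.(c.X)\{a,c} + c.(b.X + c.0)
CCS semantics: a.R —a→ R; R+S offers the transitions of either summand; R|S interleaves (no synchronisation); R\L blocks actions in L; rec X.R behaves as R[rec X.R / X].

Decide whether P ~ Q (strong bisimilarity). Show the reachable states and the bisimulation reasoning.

P ~ Q

LTS(P): 4 reachable states
  m0 = rec X. b.(c.X)\{a,c} + c.(b.X + c.0) + b.(c.X)\{a,c} ⊢ —b→ m1, —c→ m2
  m1 = (c.(rec X. b.(c.X)\{a,c} + c.(b.X + c.0) + b.(c.X)\{a,c}))\{a,c} ⊢ (no moves)
  m2 = b.(rec X. b.(c.X)\{a,c} + c.(b.X + c.0) + b.(c.X)\{a,c}) + c.0 ⊢ —b→ m0, —c→ m3
  m3 = 0 ⊢ (no moves)
LTS(Q): 4 reachable states
  n0 = rec X. b.(c.X)\{a,c} + c.(b.X + c.0) ⊢ —b→ n1, —c→ n2
  n1 = (c.(rec X. b.(c.X)\{a,c} + c.(b.X + c.0)))\{a,c} ⊢ (no moves)
  n2 = b.(rec X. b.(c.X)\{a,c} + c.(b.X + c.0)) + c.0 ⊢ —b→ n0, —c→ n3
  n3 = 0 ⊢ (no moves)
Coarsest stable partition (strong bisimilarity classes):
  B0 = {m0, n0}
  B1 = {m2, n2}
  B2 = {m1, m3, n1, n3}
m0 ∈ B0, n0 ∈ B0 → same block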